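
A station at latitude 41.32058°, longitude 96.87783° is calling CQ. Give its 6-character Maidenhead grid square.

NN81kh

Shift to the Maidenhead origin (180°W, 90°S): lon 276.8778, lat 131.3206.
Field: lon ⌊276.8778/20⌋ = 13 → N; lat ⌊131.3206/10⌋ = 13 → N.
Square: lon ⌊16.8778/2⌋ = 8; lat ⌊1.3206/1⌋ = 1.
Subsquare: lon ⌊0.8778/0.0833333⌋ = 10 → k; lat ⌊0.3206/0.0416667⌋ = 7 → h.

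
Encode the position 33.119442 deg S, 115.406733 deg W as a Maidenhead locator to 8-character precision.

Add 180° to longitude and 90° to latitude: 64.59327, 56.88056.
Field (20°×10°, letters A–R): lon ⌊64.59327/20⌋ = 3 → D; lat ⌊56.88056/10⌋ = 5 → F.
Square (2°×1°, digits 0–9): lon ⌊4.59327/2⌋ = 2; lat ⌊6.88056/1⌋ = 6.
Subsquare (5′×2.5′, letters a–x): lon ⌊0.59327/0.0833333⌋ = 7 → h; lat ⌊0.88056/0.0416667⌋ = 21 → v.
Extended square (30″×15″, digits 0–9): lon ⌊0.00993/0.00833333⌋ = 1; lat ⌊0.00556/0.00416667⌋ = 1.

DF26hv11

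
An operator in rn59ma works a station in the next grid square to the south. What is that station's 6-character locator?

Latitude subsquare a = 0; −1 → -1, wraps to 23 = x, carry into square.
Latitude square 9; −1 → 8.
The longitude characters are unchanged.

RN58mx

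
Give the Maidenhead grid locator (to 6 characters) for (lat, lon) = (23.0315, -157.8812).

BL13ba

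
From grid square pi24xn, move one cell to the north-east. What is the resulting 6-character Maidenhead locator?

PI34ao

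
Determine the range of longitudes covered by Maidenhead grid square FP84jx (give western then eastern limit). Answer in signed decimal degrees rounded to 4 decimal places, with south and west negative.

Field F=5, P=15: +5·20° lon, +15·10° lat → SW at lon -80°, lat 60°.
Square 8, 4: +8·2° lon, +4·1° lat → SW at lon -64°, lat 64°.
Subsquare j=9, x=23: +9·0.0833333° lon, +23·0.0416667° lat → SW at lon -63.25°, lat 64.9583°.
Cell spans 0.0833333° lon × 0.0416667° lat.
west -63.2500, east -63.1667.

-63.2500, -63.1667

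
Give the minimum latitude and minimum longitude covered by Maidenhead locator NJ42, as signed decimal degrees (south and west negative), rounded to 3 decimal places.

2.000, 88.000

Field N=13, J=9: +13·20° lon, +9·10° lat → SW at lon 80°, lat 0°.
Square 4, 2: +4·2° lon, +2·1° lat → SW at lon 88°, lat 2°.
latitude 2.000, longitude 88.000.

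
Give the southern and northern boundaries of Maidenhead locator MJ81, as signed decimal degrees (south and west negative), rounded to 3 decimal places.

Field M=12, J=9: +12·20° lon, +9·10° lat → SW at lon 60°, lat 0°.
Square 8, 1: +8·2° lon, +1·1° lat → SW at lon 76°, lat 1°.
Cell spans 2° lon × 1° lat.
south 1.000, north 2.000.

1.000, 2.000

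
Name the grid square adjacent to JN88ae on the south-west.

JN78xd

Longitude subsquare a = 0; −1 → -1, wraps to 23 = x, carry into square.
Longitude square 8; −1 → 7.
Latitude subsquare e = 4; −1 → 3 = d.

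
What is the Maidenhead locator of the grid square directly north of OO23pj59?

OO23pk50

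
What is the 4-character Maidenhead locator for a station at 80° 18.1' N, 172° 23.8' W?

Offset from 180°W / 90°S: lon 7.60°, lat 170.30°.
Field: 7.60/20 → 0 → A, 170.30/10 → 17 → R; chars AR.
Square: 7.60/2 → 3, 0.30/1 → 0; chars 30.

AR30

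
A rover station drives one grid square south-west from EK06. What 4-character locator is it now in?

DK95

Longitude square 0; −1 → -1, wraps to 9, carry into field.
Longitude field E = 4; −1 → 3 = D.
Latitude square 6; −1 → 5.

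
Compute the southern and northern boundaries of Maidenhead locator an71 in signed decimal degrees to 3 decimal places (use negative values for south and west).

41.000, 42.000

Field A=0, N=13: +0·20° lon, +13·10° lat → SW at lon -180°, lat 40°.
Square 7, 1: +7·2° lon, +1·1° lat → SW at lon -166°, lat 41°.
Cell spans 2° lon × 1° lat.
south 41.000, north 42.000.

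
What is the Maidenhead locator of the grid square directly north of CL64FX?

CL65fa

Latitude subsquare x = 23; +1 → 24, wraps to 0 = a, carry into square.
Latitude square 4; +1 → 5.
The longitude characters are unchanged.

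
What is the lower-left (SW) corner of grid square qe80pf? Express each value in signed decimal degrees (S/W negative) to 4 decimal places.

-49.7917, 157.2500

Field Q=16, E=4: +16·20° lon, +4·10° lat → SW at lon 140°, lat -50°.
Square 8, 0: +8·2° lon, +0·1° lat → SW at lon 156°, lat -50°.
Subsquare p=15, f=5: +15·0.0833333° lon, +5·0.0416667° lat → SW at lon 157.25°, lat -49.7917°.
latitude -49.7917, longitude 157.2500.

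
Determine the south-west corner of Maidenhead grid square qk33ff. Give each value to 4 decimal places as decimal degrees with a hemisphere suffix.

13.2083° N, 146.4167° E

Field Q=16, K=10: +16·20° lon, +10·10° lat → SW at lon 140°, lat 10°.
Square 3, 3: +3·2° lon, +3·1° lat → SW at lon 146°, lat 13°.
Subsquare f=5, f=5: +5·0.0833333° lon, +5·0.0416667° lat → SW at lon 146.417°, lat 13.2083°.
latitude 13.2083° N, longitude 146.4167° E.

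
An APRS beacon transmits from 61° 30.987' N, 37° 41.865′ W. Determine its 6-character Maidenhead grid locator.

HP11dm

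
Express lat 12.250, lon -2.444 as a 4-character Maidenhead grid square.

Add 180° to longitude and 90° to latitude: 177.56, 102.25.
Field (20°×10°, letters A–R): lon ⌊177.56/20⌋ = 8 → I; lat ⌊102.25/10⌋ = 10 → K.
Square (2°×1°, digits 0–9): lon ⌊17.56/2⌋ = 8; lat ⌊2.25/1⌋ = 2.

IK82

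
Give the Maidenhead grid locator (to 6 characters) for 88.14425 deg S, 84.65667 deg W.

EA71qu

Add 180° to longitude and 90° to latitude: 95.3433, 1.8558.
Field (20°×10°, letters A–R): lon ⌊95.3433/20⌋ = 4 → E; lat ⌊1.8558/10⌋ = 0 → A.
Square (2°×1°, digits 0–9): lon ⌊15.3433/2⌋ = 7; lat ⌊1.8558/1⌋ = 1.
Subsquare (5′×2.5′, letters a–x): lon ⌊1.3433/0.0833333⌋ = 16 → q; lat ⌊0.8558/0.0416667⌋ = 20 → u.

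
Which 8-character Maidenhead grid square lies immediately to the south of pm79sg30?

Latitude extended square 0; −1 → -1, wraps to 9, carry into subsquare.
Latitude subsquare g = 6; −1 → 5 = f.
The longitude characters are unchanged.

PM79sf39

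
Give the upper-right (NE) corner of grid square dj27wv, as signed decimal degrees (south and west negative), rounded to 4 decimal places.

Field D=3, J=9: +3·20° lon, +9·10° lat → SW at lon -120°, lat 0°.
Square 2, 7: +2·2° lon, +7·1° lat → SW at lon -116°, lat 7°.
Subsquare w=22, v=21: +22·0.0833333° lon, +21·0.0416667° lat → SW at lon -114.167°, lat 7.875°.
Cell spans 0.0833333° lon × 0.0416667° lat. NE corner is SW corner plus one full cell.
latitude 7.9167, longitude -114.0833.

7.9167, -114.0833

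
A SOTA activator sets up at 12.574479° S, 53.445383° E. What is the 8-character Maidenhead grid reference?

Add 180° to longitude and 90° to latitude: 233.44538, 77.42552.
Field: 233.44538/20 → 11 → L, 77.42552/10 → 7 → H; chars LH.
Square: 13.44538/2 → 6, 7.42552/1 → 7; chars 67.
Subsquare: 1.44538/0.0833333 → 17 → r, 0.42552/0.0416667 → 10 → k; chars rk.
Extended square: 0.02872/0.00833333 → 3, 0.00885/0.00416667 → 2; chars 32.

LH67rk32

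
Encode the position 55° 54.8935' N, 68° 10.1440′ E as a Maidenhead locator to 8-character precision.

MO45cv09

Offset from 180°W / 90°S: lon 248.16907°, lat 145.91489°.
Field (20°×10°, letters A–R): 248.16907/20 → 12 → M, 145.91489/10 → 14 → O; chars MO.
Square (2°×1°, digits 0–9): 8.16907/2 → 4, 5.91489/1 → 5; chars 45.
Subsquare (5′×2.5′, letters a–x): 0.16907/0.0833333 → 2 → c, 0.91489/0.0416667 → 21 → v; chars cv.
Extended square (30″×15″, digits 0–9): 0.00240/0.00833333 → 0, 0.03989/0.00416667 → 9; chars 09.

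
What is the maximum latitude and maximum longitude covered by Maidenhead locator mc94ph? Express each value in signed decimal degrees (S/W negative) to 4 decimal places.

-65.6667, 79.3333

Field M=12, C=2: +12·20° lon, +2·10° lat → SW at lon 60°, lat -70°.
Square 9, 4: +9·2° lon, +4·1° lat → SW at lon 78°, lat -66°.
Subsquare p=15, h=7: +15·0.0833333° lon, +7·0.0416667° lat → SW at lon 79.25°, lat -65.7083°.
Cell spans 0.0833333° lon × 0.0416667° lat. NE corner is SW corner plus one full cell.
latitude -65.6667, longitude 79.3333.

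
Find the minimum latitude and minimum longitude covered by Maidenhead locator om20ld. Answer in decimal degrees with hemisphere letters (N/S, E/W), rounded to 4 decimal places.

30.1250° N, 104.9167° E

Field O=14, M=12: +14·20° lon, +12·10° lat → SW at lon 100°, lat 30°.
Square 2, 0: +2·2° lon, +0·1° lat → SW at lon 104°, lat 30°.
Subsquare l=11, d=3: +11·0.0833333° lon, +3·0.0416667° lat → SW at lon 104.917°, lat 30.125°.
latitude 30.1250° N, longitude 104.9167° E.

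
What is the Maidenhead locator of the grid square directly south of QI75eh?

Latitude subsquare h = 7; −1 → 6 = g.
The longitude characters are unchanged.

QI75eg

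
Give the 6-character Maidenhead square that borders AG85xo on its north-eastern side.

AG95ap

Longitude subsquare x = 23; +1 → 24, wraps to 0 = a, carry into square.
Longitude square 8; +1 → 9.
Latitude subsquare o = 14; +1 → 15 = p.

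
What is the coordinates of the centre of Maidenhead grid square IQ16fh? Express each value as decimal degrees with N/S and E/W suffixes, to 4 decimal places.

Field I=8, Q=16: +8·20° lon, +16·10° lat → SW at lon -20°, lat 70°.
Square 1, 6: +1·2° lon, +6·1° lat → SW at lon -18°, lat 76°.
Subsquare f=5, h=7: +5·0.0833333° lon, +7·0.0416667° lat → SW at lon -17.5833°, lat 76.2917°.
Cell spans 0.0833333° lon × 0.0416667° lat. Centre is SW corner plus half of each.
latitude 76.3125° N, longitude 17.5417° W.

76.3125° N, 17.5417° W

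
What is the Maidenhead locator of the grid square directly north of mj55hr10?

MJ55hr11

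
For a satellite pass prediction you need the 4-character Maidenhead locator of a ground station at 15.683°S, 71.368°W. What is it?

FH44

Add 180° to longitude and 90° to latitude: 108.63, 74.32.
Field: 108.63/20 → 5 → F, 74.32/10 → 7 → H; chars FH.
Square: 8.63/2 → 4, 4.32/1 → 4; chars 44.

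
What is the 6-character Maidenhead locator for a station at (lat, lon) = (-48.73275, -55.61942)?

Add 180° to longitude and 90° to latitude: 124.3806, 41.2672.
Field: lon ⌊124.3806/20⌋ = 6 → G; lat ⌊41.2672/10⌋ = 4 → E.
Square: lon ⌊4.3806/2⌋ = 2; lat ⌊1.2672/1⌋ = 1.
Subsquare: lon ⌊0.3806/0.0833333⌋ = 4 → e; lat ⌊0.2672/0.0416667⌋ = 6 → g.

GE21eg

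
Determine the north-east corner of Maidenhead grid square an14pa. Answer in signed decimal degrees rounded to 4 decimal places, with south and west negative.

Field A=0, N=13: +0·20° lon, +13·10° lat → SW at lon -180°, lat 40°.
Square 1, 4: +1·2° lon, +4·1° lat → SW at lon -178°, lat 44°.
Subsquare p=15, a=0: +15·0.0833333° lon, +0·0.0416667° lat → SW at lon -176.75°, lat 44°.
Cell spans 0.0833333° lon × 0.0416667° lat. NE corner is SW corner plus one full cell.
latitude 44.0417, longitude -176.6667.

44.0417, -176.6667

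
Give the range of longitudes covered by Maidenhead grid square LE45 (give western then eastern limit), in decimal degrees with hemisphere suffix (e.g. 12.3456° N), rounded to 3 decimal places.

48.000° E, 50.000° E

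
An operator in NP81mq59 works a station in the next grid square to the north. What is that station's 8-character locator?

Latitude extended square 9; +1 → 10, wraps to 0, carry into subsquare.
Latitude subsquare q = 16; +1 → 17 = r.
The longitude characters are unchanged.

NP81mr50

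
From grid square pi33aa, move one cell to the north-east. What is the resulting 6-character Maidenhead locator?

PI33bb

Longitude subsquare a = 0; +1 → 1 = b.
Latitude subsquare a = 0; +1 → 1 = b.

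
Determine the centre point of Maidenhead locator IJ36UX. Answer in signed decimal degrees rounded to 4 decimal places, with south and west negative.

6.9792, -12.2917

Field I=8, J=9: +8·20° lon, +9·10° lat → SW at lon -20°, lat 0°.
Square 3, 6: +3·2° lon, +6·1° lat → SW at lon -14°, lat 6°.
Subsquare u=20, x=23: +20·0.0833333° lon, +23·0.0416667° lat → SW at lon -12.3333°, lat 6.95833°.
Cell spans 0.0833333° lon × 0.0416667° lat. Centre is SW corner plus half of each.
latitude 6.9792, longitude -12.2917.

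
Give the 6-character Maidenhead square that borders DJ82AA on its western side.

DJ72xa

Longitude subsquare a = 0; −1 → -1, wraps to 23 = x, carry into square.
Longitude square 8; −1 → 7.
The latitude characters are unchanged.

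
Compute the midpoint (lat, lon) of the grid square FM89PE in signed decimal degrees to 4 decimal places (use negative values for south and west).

39.1875, -62.7083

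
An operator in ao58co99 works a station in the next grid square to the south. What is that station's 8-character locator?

Latitude extended square 9; −1 → 8.
The longitude characters are unchanged.

AO58co98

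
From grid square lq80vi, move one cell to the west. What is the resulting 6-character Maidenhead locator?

Longitude subsquare v = 21; −1 → 20 = u.
The latitude characters are unchanged.

LQ80ui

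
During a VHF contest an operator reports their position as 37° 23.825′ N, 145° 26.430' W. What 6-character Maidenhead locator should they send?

Shift to the Maidenhead origin (180°W, 90°S): lon 34.5595, lat 127.3971.
Field: 34.5595/20 → 1 → B, 127.3971/10 → 12 → M; chars BM.
Square: 14.5595/2 → 7, 7.3971/1 → 7; chars 77.
Subsquare: 0.5595/0.0833333 → 6 → g, 0.3971/0.0416667 → 9 → j; chars gj.

BM77gj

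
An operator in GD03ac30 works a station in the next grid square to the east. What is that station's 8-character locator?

Longitude extended square 3; +1 → 4.
The latitude characters are unchanged.

GD03ac40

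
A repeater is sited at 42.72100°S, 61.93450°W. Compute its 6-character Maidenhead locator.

FE97ag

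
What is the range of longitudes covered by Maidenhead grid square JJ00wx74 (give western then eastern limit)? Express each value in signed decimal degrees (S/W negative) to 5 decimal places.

Field J=9, J=9: +9·20° lon, +9·10° lat → SW at lon 0°, lat 0°.
Square 0, 0: +0·2° lon, +0·1° lat → SW at lon 0°, lat 0°.
Subsquare w=22, x=23: +22·0.0833333° lon, +23·0.0416667° lat → SW at lon 1.83333°, lat 0.958333°.
Extended square 7, 4: +7·0.00833333° lon, +4·0.00416667° lat → SW at lon 1.89167°, lat 0.975°.
Cell spans 0.00833333° lon × 0.00416667° lat.
west 1.89167, east 1.90000.

1.89167, 1.90000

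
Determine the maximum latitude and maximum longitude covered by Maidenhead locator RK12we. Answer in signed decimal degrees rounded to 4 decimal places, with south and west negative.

12.2083, 163.9167

Field R=17, K=10: +17·20° lon, +10·10° lat → SW at lon 160°, lat 10°.
Square 1, 2: +1·2° lon, +2·1° lat → SW at lon 162°, lat 12°.
Subsquare w=22, e=4: +22·0.0833333° lon, +4·0.0416667° lat → SW at lon 163.833°, lat 12.1667°.
Cell spans 0.0833333° lon × 0.0416667° lat. NE corner is SW corner plus one full cell.
latitude 12.2083, longitude 163.9167.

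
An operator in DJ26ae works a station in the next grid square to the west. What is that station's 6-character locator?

Longitude subsquare a = 0; −1 → -1, wraps to 23 = x, carry into square.
Longitude square 2; −1 → 1.
The latitude characters are unchanged.

DJ16xe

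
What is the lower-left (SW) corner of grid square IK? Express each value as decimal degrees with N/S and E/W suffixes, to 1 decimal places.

10.0° N, 20.0° W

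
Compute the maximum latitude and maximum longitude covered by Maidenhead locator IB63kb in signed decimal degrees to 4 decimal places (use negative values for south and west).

-76.9167, -7.0833

Field I=8, B=1: +8·20° lon, +1·10° lat → SW at lon -20°, lat -80°.
Square 6, 3: +6·2° lon, +3·1° lat → SW at lon -8°, lat -77°.
Subsquare k=10, b=1: +10·0.0833333° lon, +1·0.0416667° lat → SW at lon -7.16667°, lat -76.9583°.
Cell spans 0.0833333° lon × 0.0416667° lat. NE corner is SW corner plus one full cell.
latitude -76.9167, longitude -7.0833.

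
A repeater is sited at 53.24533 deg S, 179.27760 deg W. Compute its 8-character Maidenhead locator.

Add 180° to longitude and 90° to latitude: 0.72240, 36.75467.
Field: 0.72240/20 → 0 → A, 36.75467/10 → 3 → D; chars AD.
Square: 0.72240/2 → 0, 6.75467/1 → 6; chars 06.
Subsquare: 0.72240/0.0833333 → 8 → i, 0.75467/0.0416667 → 18 → s; chars is.
Extended square: 0.05573/0.00833333 → 6, 0.00467/0.00416667 → 1; chars 61.

AD06is61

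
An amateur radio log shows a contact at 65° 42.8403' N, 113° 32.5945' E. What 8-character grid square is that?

Offset from 180°W / 90°S: lon 293.54324°, lat 155.71400°.
Field: 293.54324/20 → 14 → O, 155.71400/10 → 15 → P; chars OP.
Square: 13.54324/2 → 6, 5.71400/1 → 5; chars 65.
Subsquare: 1.54324/0.0833333 → 18 → s, 0.71400/0.0416667 → 17 → r; chars sr.
Extended square: 0.04324/0.00833333 → 5, 0.00567/0.00416667 → 1; chars 51.

OP65sr51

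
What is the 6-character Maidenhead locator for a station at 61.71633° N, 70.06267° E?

MP51ar

Shift to the Maidenhead origin (180°W, 90°S): lon 250.0627, lat 151.7163.
Field (20°×10°, letters A–R): 250.0627/20 → 12 → M, 151.7163/10 → 15 → P; chars MP.
Square (2°×1°, digits 0–9): 10.0627/2 → 5, 1.7163/1 → 1; chars 51.
Subsquare (5′×2.5′, letters a–x): 0.0627/0.0833333 → 0 → a, 0.7163/0.0416667 → 17 → r; chars ar.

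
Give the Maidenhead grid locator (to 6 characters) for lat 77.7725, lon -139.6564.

CQ07es

Add 180° to longitude and 90° to latitude: 40.3436, 167.7725.
Field (20°×10°, letters A–R): lon ⌊40.3436/20⌋ = 2 → C; lat ⌊167.7725/10⌋ = 16 → Q.
Square (2°×1°, digits 0–9): lon ⌊0.3436/2⌋ = 0; lat ⌊7.7725/1⌋ = 7.
Subsquare (5′×2.5′, letters a–x): lon ⌊0.3436/0.0833333⌋ = 4 → e; lat ⌊0.7725/0.0416667⌋ = 18 → s.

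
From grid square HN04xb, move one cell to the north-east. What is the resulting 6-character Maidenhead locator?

HN14ac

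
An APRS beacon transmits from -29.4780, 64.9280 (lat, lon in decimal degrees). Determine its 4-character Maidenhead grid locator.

Shift to the Maidenhead origin (180°W, 90°S): lon 244.93, lat 60.52.
Field (20°×10°, letters A–R): 244.93/20 → 12 → M, 60.52/10 → 6 → G; chars MG.
Square (2°×1°, digits 0–9): 4.93/2 → 2, 0.52/1 → 0; chars 20.

MG20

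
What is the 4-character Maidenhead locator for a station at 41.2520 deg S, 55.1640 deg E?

Add 180° to longitude and 90° to latitude: 235.16, 48.75.
Field: lon ⌊235.16/20⌋ = 11 → L; lat ⌊48.75/10⌋ = 4 → E.
Square: lon ⌊15.16/2⌋ = 7; lat ⌊8.75/1⌋ = 8.

LE78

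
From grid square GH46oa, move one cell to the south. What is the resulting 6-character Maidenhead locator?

Latitude subsquare a = 0; −1 → -1, wraps to 23 = x, carry into square.
Latitude square 6; −1 → 5.
The longitude characters are unchanged.

GH45ox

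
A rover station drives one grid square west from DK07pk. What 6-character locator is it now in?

Longitude subsquare p = 15; −1 → 14 = o.
The latitude characters are unchanged.

DK07ok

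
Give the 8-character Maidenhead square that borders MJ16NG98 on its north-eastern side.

MJ16og09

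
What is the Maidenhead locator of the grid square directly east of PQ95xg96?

Longitude extended square 9; +1 → 10, wraps to 0, carry into subsquare.
Longitude subsquare x = 23; +1 → 24, wraps to 0 = a, carry into square.
Longitude square 9; +1 → 10, wraps to 0, carry into field.
Longitude field P = 15; +1 → 16 = Q.
The latitude characters are unchanged.

QQ05ag06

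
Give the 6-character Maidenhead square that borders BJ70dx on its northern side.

BJ71da

Latitude subsquare x = 23; +1 → 24, wraps to 0 = a, carry into square.
Latitude square 0; +1 → 1.
The longitude characters are unchanged.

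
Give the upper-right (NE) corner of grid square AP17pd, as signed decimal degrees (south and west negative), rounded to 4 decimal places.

67.1667, -176.6667

Field A=0, P=15: +0·20° lon, +15·10° lat → SW at lon -180°, lat 60°.
Square 1, 7: +1·2° lon, +7·1° lat → SW at lon -178°, lat 67°.
Subsquare p=15, d=3: +15·0.0833333° lon, +3·0.0416667° lat → SW at lon -176.75°, lat 67.125°.
Cell spans 0.0833333° lon × 0.0416667° lat. NE corner is SW corner plus one full cell.
latitude 67.1667, longitude -176.6667.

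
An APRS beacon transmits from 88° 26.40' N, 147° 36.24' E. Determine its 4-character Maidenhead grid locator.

QR38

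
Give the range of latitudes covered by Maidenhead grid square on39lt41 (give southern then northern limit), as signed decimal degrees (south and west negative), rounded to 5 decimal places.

Field O=14, N=13: +14·20° lon, +13·10° lat → SW at lon 100°, lat 40°.
Square 3, 9: +3·2° lon, +9·1° lat → SW at lon 106°, lat 49°.
Subsquare l=11, t=19: +11·0.0833333° lon, +19·0.0416667° lat → SW at lon 106.917°, lat 49.7917°.
Extended square 4, 1: +4·0.00833333° lon, +1·0.00416667° lat → SW at lon 106.95°, lat 49.7958°.
Cell spans 0.00833333° lon × 0.00416667° lat.
south 49.79583, north 49.80000.

49.79583, 49.80000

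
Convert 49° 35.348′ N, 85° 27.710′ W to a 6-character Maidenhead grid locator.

EN79go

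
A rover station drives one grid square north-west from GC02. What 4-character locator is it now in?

FC93

Longitude square 0; −1 → -1, wraps to 9, carry into field.
Longitude field G = 6; −1 → 5 = F.
Latitude square 2; +1 → 3.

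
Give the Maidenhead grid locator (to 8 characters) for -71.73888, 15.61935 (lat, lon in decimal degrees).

JB78tg42

Shift to the Maidenhead origin (180°W, 90°S): lon 195.61935, lat 18.26112.
Field: lon ⌊195.61935/20⌋ = 9 → J; lat ⌊18.26112/10⌋ = 1 → B.
Square: lon ⌊15.61935/2⌋ = 7; lat ⌊8.26112/1⌋ = 8.
Subsquare: lon ⌊1.61935/0.0833333⌋ = 19 → t; lat ⌊0.26112/0.0416667⌋ = 6 → g.
Extended square: lon ⌊0.03602/0.00833333⌋ = 4; lat ⌊0.01112/0.00416667⌋ = 2.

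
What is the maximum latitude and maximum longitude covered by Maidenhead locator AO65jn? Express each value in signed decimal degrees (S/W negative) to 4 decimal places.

55.5833, -167.1667

Field A=0, O=14: +0·20° lon, +14·10° lat → SW at lon -180°, lat 50°.
Square 6, 5: +6·2° lon, +5·1° lat → SW at lon -168°, lat 55°.
Subsquare j=9, n=13: +9·0.0833333° lon, +13·0.0416667° lat → SW at lon -167.25°, lat 55.5417°.
Cell spans 0.0833333° lon × 0.0416667° lat. NE corner is SW corner plus one full cell.
latitude 55.5833, longitude -167.1667.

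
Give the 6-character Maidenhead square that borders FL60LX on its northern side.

Latitude subsquare x = 23; +1 → 24, wraps to 0 = a, carry into square.
Latitude square 0; +1 → 1.
The longitude characters are unchanged.

FL61la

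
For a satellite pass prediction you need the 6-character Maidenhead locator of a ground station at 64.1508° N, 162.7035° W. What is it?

Offset from 180°W / 90°S: lon 17.2965°, lat 154.1508°.
Field (20°×10°, letters A–R): 17.2965/20 → 0 → A, 154.1508/10 → 15 → P; chars AP.
Square (2°×1°, digits 0–9): 17.2965/2 → 8, 4.1508/1 → 4; chars 84.
Subsquare (5′×2.5′, letters a–x): 1.2965/0.0833333 → 15 → p, 0.1508/0.0416667 → 3 → d; chars pd.

AP84pd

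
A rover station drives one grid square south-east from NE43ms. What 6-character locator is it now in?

NE43nr

Longitude subsquare m = 12; +1 → 13 = n.
Latitude subsquare s = 18; −1 → 17 = r.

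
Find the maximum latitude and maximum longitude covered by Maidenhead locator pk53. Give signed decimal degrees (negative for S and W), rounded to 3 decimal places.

14.000, 132.000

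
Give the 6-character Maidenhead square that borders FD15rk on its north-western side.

Longitude subsquare r = 17; −1 → 16 = q.
Latitude subsquare k = 10; +1 → 11 = l.

FD15ql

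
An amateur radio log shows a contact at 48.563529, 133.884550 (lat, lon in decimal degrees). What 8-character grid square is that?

Offset from 180°W / 90°S: lon 313.88455°, lat 138.56353°.
Field (20°×10°, letters A–R): 313.88455/20 → 15 → P, 138.56353/10 → 13 → N; chars PN.
Square (2°×1°, digits 0–9): 13.88455/2 → 6, 8.56353/1 → 8; chars 68.
Subsquare (5′×2.5′, letters a–x): 1.88455/0.0833333 → 22 → w, 0.56353/0.0416667 → 13 → n; chars wn.
Extended square (30″×15″, digits 0–9): 0.05122/0.00833333 → 6, 0.02186/0.00416667 → 5; chars 65.

PN68wn65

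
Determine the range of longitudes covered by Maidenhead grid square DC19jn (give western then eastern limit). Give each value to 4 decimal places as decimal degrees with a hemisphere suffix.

Field D=3, C=2: +3·20° lon, +2·10° lat → SW at lon -120°, lat -70°.
Square 1, 9: +1·2° lon, +9·1° lat → SW at lon -118°, lat -61°.
Subsquare j=9, n=13: +9·0.0833333° lon, +13·0.0416667° lat → SW at lon -117.25°, lat -60.4583°.
Cell spans 0.0833333° lon × 0.0416667° lat.
west 117.2500° W, east 117.1667° W.

117.2500° W, 117.1667° W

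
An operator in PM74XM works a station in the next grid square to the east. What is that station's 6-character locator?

PM84am

Longitude subsquare x = 23; +1 → 24, wraps to 0 = a, carry into square.
Longitude square 7; +1 → 8.
The latitude characters are unchanged.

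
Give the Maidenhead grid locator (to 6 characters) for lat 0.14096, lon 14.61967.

Shift to the Maidenhead origin (180°W, 90°S): lon 194.6197, lat 90.1410.
Field: 194.6197/20 → 9 → J, 90.1410/10 → 9 → J; chars JJ.
Square: 14.6197/2 → 7, 0.1410/1 → 0; chars 70.
Subsquare: 0.6197/0.0833333 → 7 → h, 0.1410/0.0416667 → 3 → d; chars hd.

JJ70hd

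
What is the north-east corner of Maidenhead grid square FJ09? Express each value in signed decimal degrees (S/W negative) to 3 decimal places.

10.000, -78.000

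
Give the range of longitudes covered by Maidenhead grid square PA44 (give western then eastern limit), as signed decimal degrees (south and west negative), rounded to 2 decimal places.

128.00, 130.00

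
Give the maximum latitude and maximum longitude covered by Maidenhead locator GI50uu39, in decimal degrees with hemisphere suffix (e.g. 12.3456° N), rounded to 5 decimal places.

9.12500° S, 48.30000° W

Field G=6, I=8: +6·20° lon, +8·10° lat → SW at lon -60°, lat -10°.
Square 5, 0: +5·2° lon, +0·1° lat → SW at lon -50°, lat -10°.
Subsquare u=20, u=20: +20·0.0833333° lon, +20·0.0416667° lat → SW at lon -48.3333°, lat -9.16667°.
Extended square 3, 9: +3·0.00833333° lon, +9·0.00416667° lat → SW at lon -48.3083°, lat -9.12917°.
Cell spans 0.00833333° lon × 0.00416667° lat. NE corner is SW corner plus one full cell.
latitude 9.12500° S, longitude 48.30000° W.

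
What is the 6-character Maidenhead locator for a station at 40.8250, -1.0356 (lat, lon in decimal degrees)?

IN90lt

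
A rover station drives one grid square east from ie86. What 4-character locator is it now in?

IE96

Longitude square 8; +1 → 9.
The latitude characters are unchanged.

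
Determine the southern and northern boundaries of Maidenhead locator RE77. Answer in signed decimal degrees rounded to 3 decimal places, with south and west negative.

Field R=17, E=4: +17·20° lon, +4·10° lat → SW at lon 160°, lat -50°.
Square 7, 7: +7·2° lon, +7·1° lat → SW at lon 174°, lat -43°.
Cell spans 2° lon × 1° lat.
south -43.000, north -42.000.

-43.000, -42.000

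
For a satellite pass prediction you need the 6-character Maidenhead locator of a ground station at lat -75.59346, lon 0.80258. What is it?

JB04jj

Shift to the Maidenhead origin (180°W, 90°S): lon 180.8026, lat 14.4065.
Field: lon ⌊180.8026/20⌋ = 9 → J; lat ⌊14.4065/10⌋ = 1 → B.
Square: lon ⌊0.8026/2⌋ = 0; lat ⌊4.4065/1⌋ = 4.
Subsquare: lon ⌊0.8026/0.0833333⌋ = 9 → j; lat ⌊0.4065/0.0416667⌋ = 9 → j.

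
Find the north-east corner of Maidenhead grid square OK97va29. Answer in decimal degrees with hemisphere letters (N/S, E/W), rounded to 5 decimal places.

17.04167° N, 119.77500° E

Field O=14, K=10: +14·20° lon, +10·10° lat → SW at lon 100°, lat 10°.
Square 9, 7: +9·2° lon, +7·1° lat → SW at lon 118°, lat 17°.
Subsquare v=21, a=0: +21·0.0833333° lon, +0·0.0416667° lat → SW at lon 119.75°, lat 17°.
Extended square 2, 9: +2·0.00833333° lon, +9·0.00416667° lat → SW at lon 119.767°, lat 17.0375°.
Cell spans 0.00833333° lon × 0.00416667° lat. NE corner is SW corner plus one full cell.
latitude 17.04167° N, longitude 119.77500° E.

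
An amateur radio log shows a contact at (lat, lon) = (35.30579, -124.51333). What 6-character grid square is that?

CM75rh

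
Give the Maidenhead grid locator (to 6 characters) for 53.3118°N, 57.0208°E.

Shift to the Maidenhead origin (180°W, 90°S): lon 237.0208, lat 143.3118.
Field: lon ⌊237.0208/20⌋ = 11 → L; lat ⌊143.3118/10⌋ = 14 → O.
Square: lon ⌊17.0208/2⌋ = 8; lat ⌊3.3118/1⌋ = 3.
Subsquare: lon ⌊1.0208/0.0833333⌋ = 12 → m; lat ⌊0.3118/0.0416667⌋ = 7 → h.

LO83mh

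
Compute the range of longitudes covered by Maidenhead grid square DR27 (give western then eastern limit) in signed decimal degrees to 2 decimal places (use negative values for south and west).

-116.00, -114.00

Field D=3, R=17: +3·20° lon, +17·10° lat → SW at lon -120°, lat 80°.
Square 2, 7: +2·2° lon, +7·1° lat → SW at lon -116°, lat 87°.
Cell spans 2° lon × 1° lat.
west -116.00, east -114.00.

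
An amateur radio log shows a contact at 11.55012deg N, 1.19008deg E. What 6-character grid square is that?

Offset from 180°W / 90°S: lon 181.1901°, lat 101.5501°.
Field (20°×10°, letters A–R): 181.1901/20 → 9 → J, 101.5501/10 → 10 → K; chars JK.
Square (2°×1°, digits 0–9): 1.1901/2 → 0, 1.5501/1 → 1; chars 01.
Subsquare (5′×2.5′, letters a–x): 1.1901/0.0833333 → 14 → o, 0.5501/0.0416667 → 13 → n; chars on.

JK01on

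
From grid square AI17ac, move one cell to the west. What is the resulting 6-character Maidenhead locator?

AI07xc

Longitude subsquare a = 0; −1 → -1, wraps to 23 = x, carry into square.
Longitude square 1; −1 → 0.
The latitude characters are unchanged.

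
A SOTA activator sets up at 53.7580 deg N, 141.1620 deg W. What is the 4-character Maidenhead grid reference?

Offset from 180°W / 90°S: lon 38.84°, lat 143.76°.
Field: lon ⌊38.84/20⌋ = 1 → B; lat ⌊143.76/10⌋ = 14 → O.
Square: lon ⌊18.84/2⌋ = 9; lat ⌊3.76/1⌋ = 3.

BO93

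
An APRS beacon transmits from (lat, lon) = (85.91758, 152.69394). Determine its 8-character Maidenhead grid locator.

Shift to the Maidenhead origin (180°W, 90°S): lon 332.69394, lat 175.91758.
Field: 332.69394/20 → 16 → Q, 175.91758/10 → 17 → R; chars QR.
Square: 12.69394/2 → 6, 5.91758/1 → 5; chars 65.
Subsquare: 0.69394/0.0833333 → 8 → i, 0.91758/0.0416667 → 22 → w; chars iw.
Extended square: 0.02727/0.00833333 → 3, 0.00091/0.00416667 → 0; chars 30.

QR65iw30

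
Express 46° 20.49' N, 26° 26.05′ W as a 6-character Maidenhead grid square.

HN66si

Offset from 180°W / 90°S: lon 153.5658°, lat 136.3415°.
Field: 153.5658/20 → 7 → H, 136.3415/10 → 13 → N; chars HN.
Square: 13.5658/2 → 6, 6.3415/1 → 6; chars 66.
Subsquare: 1.5658/0.0833333 → 18 → s, 0.3415/0.0416667 → 8 → i; chars si.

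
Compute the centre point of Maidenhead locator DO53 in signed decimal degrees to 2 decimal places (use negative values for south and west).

Field D=3, O=14: +3·20° lon, +14·10° lat → SW at lon -120°, lat 50°.
Square 5, 3: +5·2° lon, +3·1° lat → SW at lon -110°, lat 53°.
Cell spans 2° lon × 1° lat. Centre is SW corner plus half of each.
latitude 53.50, longitude -109.00.

53.50, -109.00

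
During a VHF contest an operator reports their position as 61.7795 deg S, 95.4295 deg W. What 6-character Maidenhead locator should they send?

EC28gf

Shift to the Maidenhead origin (180°W, 90°S): lon 84.5705, lat 28.2205.
Field: 84.5705/20 → 4 → E, 28.2205/10 → 2 → C; chars EC.
Square: 4.5705/2 → 2, 8.2205/1 → 8; chars 28.
Subsquare: 0.5705/0.0833333 → 6 → g, 0.2205/0.0416667 → 5 → f; chars gf.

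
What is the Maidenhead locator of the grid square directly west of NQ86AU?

NQ76xu

Longitude subsquare a = 0; −1 → -1, wraps to 23 = x, carry into square.
Longitude square 8; −1 → 7.
The latitude characters are unchanged.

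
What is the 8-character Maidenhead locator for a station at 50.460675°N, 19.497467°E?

JO90rl90

Add 180° to longitude and 90° to latitude: 199.49747, 140.46068.
Field (20°×10°, letters A–R): lon ⌊199.49747/20⌋ = 9 → J; lat ⌊140.46068/10⌋ = 14 → O.
Square (2°×1°, digits 0–9): lon ⌊19.49747/2⌋ = 9; lat ⌊0.46068/1⌋ = 0.
Subsquare (5′×2.5′, letters a–x): lon ⌊1.49747/0.0833333⌋ = 17 → r; lat ⌊0.46068/0.0416667⌋ = 11 → l.
Extended square (30″×15″, digits 0–9): lon ⌊0.08080/0.00833333⌋ = 9; lat ⌊0.00234/0.00416667⌋ = 0.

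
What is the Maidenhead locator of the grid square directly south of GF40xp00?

Latitude extended square 0; −1 → -1, wraps to 9, carry into subsquare.
Latitude subsquare p = 15; −1 → 14 = o.
The longitude characters are unchanged.

GF40xo09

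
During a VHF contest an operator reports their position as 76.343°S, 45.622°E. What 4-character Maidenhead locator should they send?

Add 180° to longitude and 90° to latitude: 225.62, 13.66.
Field: lon ⌊225.62/20⌋ = 11 → L; lat ⌊13.66/10⌋ = 1 → B.
Square: lon ⌊5.62/2⌋ = 2; lat ⌊3.66/1⌋ = 3.

LB23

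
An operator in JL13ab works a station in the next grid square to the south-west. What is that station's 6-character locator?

JL03xa

Longitude subsquare a = 0; −1 → -1, wraps to 23 = x, carry into square.
Longitude square 1; −1 → 0.
Latitude subsquare b = 1; −1 → 0 = a.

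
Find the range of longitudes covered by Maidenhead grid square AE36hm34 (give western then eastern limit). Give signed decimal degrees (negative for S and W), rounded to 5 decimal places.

-173.39167, -173.38333

Field A=0, E=4: +0·20° lon, +4·10° lat → SW at lon -180°, lat -50°.
Square 3, 6: +3·2° lon, +6·1° lat → SW at lon -174°, lat -44°.
Subsquare h=7, m=12: +7·0.0833333° lon, +12·0.0416667° lat → SW at lon -173.417°, lat -43.5°.
Extended square 3, 4: +3·0.00833333° lon, +4·0.00416667° lat → SW at lon -173.392°, lat -43.4833°.
Cell spans 0.00833333° lon × 0.00416667° lat.
west -173.39167, east -173.38333.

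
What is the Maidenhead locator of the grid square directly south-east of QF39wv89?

Longitude extended square 8; +1 → 9.
Latitude extended square 9; −1 → 8.

QF39wv98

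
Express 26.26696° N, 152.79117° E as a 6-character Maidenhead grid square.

Shift to the Maidenhead origin (180°W, 90°S): lon 332.7912, lat 116.2670.
Field: lon ⌊332.7912/20⌋ = 16 → Q; lat ⌊116.2670/10⌋ = 11 → L.
Square: lon ⌊12.7912/2⌋ = 6; lat ⌊6.2670/1⌋ = 6.
Subsquare: lon ⌊0.7912/0.0833333⌋ = 9 → j; lat ⌊0.2670/0.0416667⌋ = 6 → g.

QL66jg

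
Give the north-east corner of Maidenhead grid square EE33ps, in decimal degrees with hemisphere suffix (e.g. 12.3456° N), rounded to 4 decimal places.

46.2083° S, 92.6667° W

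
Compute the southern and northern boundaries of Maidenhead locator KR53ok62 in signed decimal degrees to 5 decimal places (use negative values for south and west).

Field K=10, R=17: +10·20° lon, +17·10° lat → SW at lon 20°, lat 80°.
Square 5, 3: +5·2° lon, +3·1° lat → SW at lon 30°, lat 83°.
Subsquare o=14, k=10: +14·0.0833333° lon, +10·0.0416667° lat → SW at lon 31.1667°, lat 83.4167°.
Extended square 6, 2: +6·0.00833333° lon, +2·0.00416667° lat → SW at lon 31.2167°, lat 83.425°.
Cell spans 0.00833333° lon × 0.00416667° lat.
south 83.42500, north 83.42917.

83.42500, 83.42917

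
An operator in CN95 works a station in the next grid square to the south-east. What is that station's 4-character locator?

Longitude square 9; +1 → 10, wraps to 0, carry into field.
Longitude field C = 2; +1 → 3 = D.
Latitude square 5; −1 → 4.

DN04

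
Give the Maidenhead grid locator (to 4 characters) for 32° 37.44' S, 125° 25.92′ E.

Offset from 180°W / 90°S: lon 305.43°, lat 57.38°.
Field: lon ⌊305.43/20⌋ = 15 → P; lat ⌊57.38/10⌋ = 5 → F.
Square: lon ⌊5.43/2⌋ = 2; lat ⌊7.38/1⌋ = 7.

PF27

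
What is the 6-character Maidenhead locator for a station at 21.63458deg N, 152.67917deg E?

Offset from 180°W / 90°S: lon 332.6792°, lat 111.6346°.
Field: lon ⌊332.6792/20⌋ = 16 → Q; lat ⌊111.6346/10⌋ = 11 → L.
Square: lon ⌊12.6792/2⌋ = 6; lat ⌊1.6346/1⌋ = 1.
Subsquare: lon ⌊0.6792/0.0833333⌋ = 8 → i; lat ⌊0.6346/0.0416667⌋ = 15 → p.

QL61ip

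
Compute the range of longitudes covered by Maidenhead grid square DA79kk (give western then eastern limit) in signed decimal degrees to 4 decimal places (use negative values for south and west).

Field D=3, A=0: +3·20° lon, +0·10° lat → SW at lon -120°, lat -90°.
Square 7, 9: +7·2° lon, +9·1° lat → SW at lon -106°, lat -81°.
Subsquare k=10, k=10: +10·0.0833333° lon, +10·0.0416667° lat → SW at lon -105.167°, lat -80.5833°.
Cell spans 0.0833333° lon × 0.0416667° lat.
west -105.1667, east -105.0833.

-105.1667, -105.0833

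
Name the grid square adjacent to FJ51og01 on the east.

Longitude extended square 0; +1 → 1.
The latitude characters are unchanged.

FJ51og11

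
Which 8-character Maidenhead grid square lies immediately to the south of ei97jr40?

Latitude extended square 0; −1 → -1, wraps to 9, carry into subsquare.
Latitude subsquare r = 17; −1 → 16 = q.
The longitude characters are unchanged.

EI97jq49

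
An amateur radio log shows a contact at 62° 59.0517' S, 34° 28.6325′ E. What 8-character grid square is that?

KC77fa73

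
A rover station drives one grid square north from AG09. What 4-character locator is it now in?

Latitude square 9; +1 → 10, wraps to 0, carry into field.
Latitude field G = 6; +1 → 7 = H.
The longitude characters are unchanged.

AH00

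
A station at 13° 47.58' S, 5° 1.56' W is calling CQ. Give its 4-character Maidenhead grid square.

Add 180° to longitude and 90° to latitude: 174.97, 76.21.
Field: 174.97/20 → 8 → I, 76.21/10 → 7 → H; chars IH.
Square: 14.97/2 → 7, 6.21/1 → 6; chars 76.

IH76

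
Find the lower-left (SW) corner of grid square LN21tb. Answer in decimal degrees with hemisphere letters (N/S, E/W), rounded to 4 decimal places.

Field L=11, N=13: +11·20° lon, +13·10° lat → SW at lon 40°, lat 40°.
Square 2, 1: +2·2° lon, +1·1° lat → SW at lon 44°, lat 41°.
Subsquare t=19, b=1: +19·0.0833333° lon, +1·0.0416667° lat → SW at lon 45.5833°, lat 41.0417°.
latitude 41.0417° N, longitude 45.5833° E.

41.0417° N, 45.5833° E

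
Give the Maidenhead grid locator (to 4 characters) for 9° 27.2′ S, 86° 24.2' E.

NI30

Add 180° to longitude and 90° to latitude: 266.40, 80.55.
Field: lon ⌊266.40/20⌋ = 13 → N; lat ⌊80.55/10⌋ = 8 → I.
Square: lon ⌊6.40/2⌋ = 3; lat ⌊0.55/1⌋ = 0.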